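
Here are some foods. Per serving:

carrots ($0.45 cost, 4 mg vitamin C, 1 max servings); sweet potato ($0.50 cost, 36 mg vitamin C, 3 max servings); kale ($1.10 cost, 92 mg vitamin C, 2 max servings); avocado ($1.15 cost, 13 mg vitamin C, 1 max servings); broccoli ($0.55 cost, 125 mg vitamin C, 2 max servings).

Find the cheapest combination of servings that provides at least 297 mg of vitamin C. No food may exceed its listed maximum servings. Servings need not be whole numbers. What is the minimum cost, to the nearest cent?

$1.66

Cost per mg of vitamin C: broccoli $0.0044, kale $0.0120, sweet potato $0.0139, avocado $0.0885, carrots $0.1125.
Take 2 servings of broccoli: +250.0 mg vitamin C for $1.10 (total $1.10, still need 47.0 mg).
Take 0.5109 servings of kale: +47.0 mg vitamin C for $0.56 (total $1.66, still need 0.0 mg).
Filling from the cheapest source first is optimal under one linear minimum: $1.66.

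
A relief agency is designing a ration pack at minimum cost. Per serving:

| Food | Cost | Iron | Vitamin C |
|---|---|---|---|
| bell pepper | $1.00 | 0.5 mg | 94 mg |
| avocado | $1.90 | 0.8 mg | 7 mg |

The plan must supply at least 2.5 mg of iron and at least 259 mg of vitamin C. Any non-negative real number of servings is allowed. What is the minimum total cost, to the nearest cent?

The cheapest plan sits at a corner of the feasible region — with two constraints it uses at most two foods.
bell pepper only: max(2.5/0.5, 259/94) = 5 servings → $5.00.
avocado only: max(2.5/0.8, 259/7) = 37 servings → $70.30.
bell pepper + avocado with both tight: 2.646 servings and 1.471 servings → $5.44.
The minimum over all feasible corners is $5.00.

$5.00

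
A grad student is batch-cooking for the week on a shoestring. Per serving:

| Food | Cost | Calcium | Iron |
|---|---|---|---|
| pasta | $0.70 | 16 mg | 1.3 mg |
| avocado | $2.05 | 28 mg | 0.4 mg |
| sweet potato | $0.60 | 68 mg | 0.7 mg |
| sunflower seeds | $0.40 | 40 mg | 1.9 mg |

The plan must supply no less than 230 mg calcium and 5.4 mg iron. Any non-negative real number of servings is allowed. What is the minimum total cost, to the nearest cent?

An LP optimum is at a vertex; with two nutrient constraints at most two foods are used. Check each candidate.
pasta only: max(230/16, 5.4/1.3) = 14.38 servings → $10.06.
avocado only: max(230/28, 5.4/0.4) = 13.5 servings → $27.68.
sweet potato only: max(230/68, 5.4/0.7) = 7.714 servings → $4.63.
sunflower seeds only: max(230/40, 5.4/1.9) = 5.75 servings → $2.30.
pasta + avocado with both tight: 1.973 servings and 7.087 servings → $15.91.
pasta + sweet potato with both tight: 2.671 servings and 2.754 servings → $3.52.
pasta + sunflower seeds: the both-tight solution has a negative serving — not a feasible corner.
avocado + sweet potato: intersection lies outside the first quadrant.
avocado + sunflower seeds with both tight: 5.941 servings and 1.591 servings → $12.82.
sweet potato + sunflower seeds with both tight: 2.184 servings and 2.038 servings → $2.13.
So the least-cost plan costs $2.13.

$2.13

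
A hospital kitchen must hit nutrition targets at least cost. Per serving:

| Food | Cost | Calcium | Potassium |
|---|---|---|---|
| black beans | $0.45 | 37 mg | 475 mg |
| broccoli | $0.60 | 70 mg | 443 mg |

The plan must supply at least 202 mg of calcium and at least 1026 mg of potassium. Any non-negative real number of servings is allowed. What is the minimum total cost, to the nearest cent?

$1.73

Minimising a linear cost over {calcium ≥ 202, potassium ≥ 1026, servings ≥ 0} — the optimum is at a vertex, using one or two foods.
black beans only: max(202/37, 1026/475) = 5.459 servings → $2.46.
broccoli only: max(202/70, 1026/443) = 2.886 servings → $1.73.
black beans + broccoli: the both-tight solution has a negative serving — not a feasible corner.
So the least-cost plan costs $1.73.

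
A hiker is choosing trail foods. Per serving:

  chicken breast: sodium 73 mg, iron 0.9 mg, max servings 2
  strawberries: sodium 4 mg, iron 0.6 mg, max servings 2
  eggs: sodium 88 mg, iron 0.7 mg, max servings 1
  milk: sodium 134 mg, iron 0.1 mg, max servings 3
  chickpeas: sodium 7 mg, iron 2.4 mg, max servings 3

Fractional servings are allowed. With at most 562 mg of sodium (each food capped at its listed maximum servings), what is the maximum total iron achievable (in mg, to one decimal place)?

Iron per mg sodium: chickpeas 0.3429, strawberries 0.15, chicken breast 0.01233, eggs 0.007955, milk 0.0007463.
Take 3 servings of chickpeas: uses 21 mg sodium, +7.2 mg iron (running total 7.2 mg).
Take 2 servings of strawberries: uses 8 mg sodium, +1.2 mg iron (running total 8.4 mg).
Take 2 servings of chicken breast: uses 146 mg sodium, +1.8 mg iron (running total 10.2 mg).
Take 1 serving of eggs: uses 88 mg sodium, +0.7 mg iron (running total 10.9 mg).
Take 2.231 servings of milk: uses 299 mg sodium, +0.2 mg iron (running total 11.1 mg).
Filling greedily by iron-per-mg sodium is optimal for one linear limit, giving 11.1 mg.

11.1 mg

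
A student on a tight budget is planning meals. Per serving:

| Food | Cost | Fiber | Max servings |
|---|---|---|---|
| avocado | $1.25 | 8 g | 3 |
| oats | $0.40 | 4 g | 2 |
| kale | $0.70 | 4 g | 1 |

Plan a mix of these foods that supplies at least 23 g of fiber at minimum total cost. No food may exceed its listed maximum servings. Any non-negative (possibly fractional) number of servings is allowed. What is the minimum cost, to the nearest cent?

Cost per g of fiber: oats $0.1000, avocado $0.1562, kale $0.1750.
Take 2 servings of oats: +8.0 g fiber for $0.80 (total $0.80, still need 15.0 g).
Take 1.875 servings of avocado: +15.0 g fiber for $2.34 (total $3.14, still need 0.0 g).
Greedy by cheapest-per-g is optimal for a single linear constraint, so the minimum cost is $3.14.

$3.14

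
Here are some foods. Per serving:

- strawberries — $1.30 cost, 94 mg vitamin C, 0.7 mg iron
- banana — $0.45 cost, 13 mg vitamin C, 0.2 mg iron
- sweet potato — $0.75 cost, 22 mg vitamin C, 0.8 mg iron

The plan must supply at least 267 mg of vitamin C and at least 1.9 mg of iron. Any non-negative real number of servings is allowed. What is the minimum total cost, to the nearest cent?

An LP optimum is at a vertex; with two nutrient constraints at most two foods are used. Check each candidate.
strawberries only: max(267/94, 1.9/0.7) = 2.84 servings → $3.69.
banana only: max(267/13, 1.9/0.2) = 20.54 servings → $9.24.
sweet potato only: max(267/22, 1.9/0.8) = 12.14 servings → $9.10.
strawberries + banana: intersection lies outside the first quadrant.
strawberries + sweet potato: the both-tight solution has a negative serving — not a feasible corner.
banana + sweet potato with both targets exact would need a negative amount; discard.
Cheapest feasible corner: $3.69.

$3.69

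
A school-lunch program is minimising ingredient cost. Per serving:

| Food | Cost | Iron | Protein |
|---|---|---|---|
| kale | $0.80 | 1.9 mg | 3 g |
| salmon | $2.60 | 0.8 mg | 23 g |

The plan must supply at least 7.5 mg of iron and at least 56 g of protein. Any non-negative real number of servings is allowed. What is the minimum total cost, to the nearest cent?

$7.76

Minimising a linear cost over {iron ≥ 7.5, protein ≥ 56, servings ≥ 0} — the optimum is at a vertex, using one or two foods.
kale only: max(7.5/1.9, 56/3) = 18.67 servings → $14.93.
salmon only: max(7.5/0.8, 56/23) = 9.375 servings → $24.38.
kale + salmon with both tight: 3.092 servings and 2.031 servings → $7.76.
The minimum over all feasible corners is $7.76.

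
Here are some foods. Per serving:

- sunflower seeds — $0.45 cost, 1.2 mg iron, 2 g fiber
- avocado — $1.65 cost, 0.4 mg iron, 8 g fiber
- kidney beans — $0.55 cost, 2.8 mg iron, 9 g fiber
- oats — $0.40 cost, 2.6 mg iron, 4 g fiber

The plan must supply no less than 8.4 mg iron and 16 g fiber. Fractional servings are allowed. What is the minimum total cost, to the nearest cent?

$1.37

Compare the cost at each extreme point of the feasible region.
sunflower seeds only: max(8.4/1.2, 16/2) = 8 servings → $3.60.
avocado only: max(8.4/0.4, 16/8) = 21 servings → $34.65.
kidney beans only: max(8.4/2.8, 16/9) = 3 servings → $1.65.
oats only: max(8.4/2.6, 16/4) = 4 servings → $1.60.
sunflower seeds + avocado with both tight: 6.909 servings and 0.2727 servings → $3.56.
sunflower seeds + kidney beans with both tight: 5.923 servings and 0.4615 servings → $2.92.
sunflower seeds + oats: the both-tight solution has a negative serving — not a feasible corner.
avocado + kidney beans: intersection lies outside the first quadrant.
avocado + oats with both tight: 0.4167 servings and 3.167 servings → $1.95.
kidney beans + oats with both tight: 0.6557 servings and 2.525 servings → $1.37.
The minimum over all feasible corners is $1.37.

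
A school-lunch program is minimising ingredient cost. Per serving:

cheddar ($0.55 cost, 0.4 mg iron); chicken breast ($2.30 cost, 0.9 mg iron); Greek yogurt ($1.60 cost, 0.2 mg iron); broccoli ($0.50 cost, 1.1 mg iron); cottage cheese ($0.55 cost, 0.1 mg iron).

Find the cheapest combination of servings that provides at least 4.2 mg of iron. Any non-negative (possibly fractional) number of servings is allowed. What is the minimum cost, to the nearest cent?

$1.91

Cost per mg of iron: broccoli $0.4545, cheddar $1.3750, chicken breast $2.5556, cottage cheese $5.5000, Greek yogurt $8.0000.
With no serving limits, use only broccoli: 4.2 mg / 1.1 mg = 3.818 servings × $0.50 = $1.91.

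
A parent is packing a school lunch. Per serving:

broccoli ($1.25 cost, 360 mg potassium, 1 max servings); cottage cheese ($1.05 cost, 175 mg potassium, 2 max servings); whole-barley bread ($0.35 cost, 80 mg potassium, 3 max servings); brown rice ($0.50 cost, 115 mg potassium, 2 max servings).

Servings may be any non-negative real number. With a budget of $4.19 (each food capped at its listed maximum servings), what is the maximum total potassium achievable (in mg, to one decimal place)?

978.3 mg

Potassium per dollar: broccoli 288, brown rice 230, whole-barley bread 228.6, cottage cheese 166.7.
Take 1 serving of broccoli: spends $1.25, +360.0 mg potassium (running total 360.0 mg).
Take 2 servings of brown rice: spends $1.00, +230.0 mg potassium (running total 590.0 mg).
Take 3 servings of whole-barley bread: spends $1.05, +240.0 mg potassium (running total 830.0 mg).
Take 0.8476 servings of cottage cheese: spends $0.89, +148.3 mg potassium (running total 978.3 mg).
Greedy by best ratio exhausts the cost allowance optimally: 978.3 mg.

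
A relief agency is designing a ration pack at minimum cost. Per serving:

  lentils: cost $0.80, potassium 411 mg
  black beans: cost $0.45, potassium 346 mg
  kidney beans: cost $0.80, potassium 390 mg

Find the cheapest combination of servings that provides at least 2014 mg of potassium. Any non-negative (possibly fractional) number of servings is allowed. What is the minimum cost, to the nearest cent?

Cost per mg of potassium: black beans $0.0013, lentils $0.0019, kidney beans $0.0021.
With no serving limits, use only black beans: 2014 mg / 346 mg = 5.821 servings × $0.45 = $2.62.

$2.62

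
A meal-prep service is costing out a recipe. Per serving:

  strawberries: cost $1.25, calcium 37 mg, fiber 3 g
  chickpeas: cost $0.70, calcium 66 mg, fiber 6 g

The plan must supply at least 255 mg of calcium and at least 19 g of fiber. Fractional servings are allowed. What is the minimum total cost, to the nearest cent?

$2.70

An LP optimum is at a vertex; with two nutrient constraints at most two foods are used. Check each candidate.
strawberries only: max(255/37, 19/3) = 6.892 servings → $8.61.
chickpeas only: max(255/66, 19/6) = 3.864 servings → $2.70.
strawberries + chickpeas: the both-tight solution has a negative serving — not a feasible corner.
So the least-cost plan costs $2.70.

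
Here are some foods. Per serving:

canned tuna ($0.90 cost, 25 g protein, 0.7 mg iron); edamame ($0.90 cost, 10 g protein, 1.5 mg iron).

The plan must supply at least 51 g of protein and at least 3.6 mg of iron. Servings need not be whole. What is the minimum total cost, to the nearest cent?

This is a tiny linear program; its minimum lies at a vertex of the feasible set. List the vertices and price them.
canned tuna only: max(51/25, 3.6/0.7) = 5.143 servings → $4.63.
edamame only: max(51/10, 3.6/1.5) = 5.1 servings → $4.59.
canned tuna + edamame with both tight: 1.328 servings and 1.78 servings → $2.80.
The minimum over all feasible corners is $2.80.

$2.80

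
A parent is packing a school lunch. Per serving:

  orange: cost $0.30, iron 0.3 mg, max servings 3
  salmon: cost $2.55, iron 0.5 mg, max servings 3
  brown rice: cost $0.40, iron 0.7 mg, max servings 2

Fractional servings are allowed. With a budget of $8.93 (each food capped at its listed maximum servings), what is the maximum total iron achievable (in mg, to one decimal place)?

3.7 mg

Iron per dollar: brown rice 1.75, orange 1, salmon 0.1961.
Take 2 servings of brown rice: spends $0.80, +1.4 mg iron (running total 1.4 mg).
Take 3 servings of orange: spends $0.90, +0.9 mg iron (running total 2.3 mg).
Take 2.835 servings of salmon: spends $7.23, +1.4 mg iron (running total 3.7 mg).
Greedy by best ratio exhausts the cost allowance optimally: 3.7 mg.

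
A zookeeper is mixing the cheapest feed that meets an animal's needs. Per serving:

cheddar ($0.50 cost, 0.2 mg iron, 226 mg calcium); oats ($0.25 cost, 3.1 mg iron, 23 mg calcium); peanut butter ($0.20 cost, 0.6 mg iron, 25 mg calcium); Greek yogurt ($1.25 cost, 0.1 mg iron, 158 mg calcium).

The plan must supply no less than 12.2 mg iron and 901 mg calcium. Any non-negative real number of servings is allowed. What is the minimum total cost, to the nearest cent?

For a min-cost LP with two ≥-constraints, a basic feasible solution has at most two positive variables.
cheddar only: max(12.2/0.2, 901/226) = 61 servings → $30.50.
oats only: max(12.2/3.1, 901/23) = 39.17 servings → $9.79.
peanut butter only: max(12.2/0.6, 901/25) = 36.04 servings → $7.21.
Greek yogurt only: max(12.2/0.1, 901/158) = 122 servings → $152.50.
cheddar + oats with both tight: 3.61 servings and 3.703 servings → $2.73.
cheddar + peanut butter with both tight: 1.804 servings and 19.73 servings → $4.85.
cheddar + Greek yogurt: the both-tight solution has a negative serving — not a feasible corner.
oats + peanut butter: intersection lies outside the first quadrant.
oats + Greek yogurt with both tight: 3.769 servings and 5.154 servings → $7.38.
peanut butter + Greek yogurt with both tight: 19.91 servings and 2.553 servings → $7.17.
Cheapest feasible corner: $2.73.

$2.73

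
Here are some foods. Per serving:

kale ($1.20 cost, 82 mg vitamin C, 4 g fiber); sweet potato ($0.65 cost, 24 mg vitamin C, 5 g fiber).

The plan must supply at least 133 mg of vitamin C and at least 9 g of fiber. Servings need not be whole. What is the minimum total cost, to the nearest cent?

An LP optimum is at a vertex; with two nutrient constraints at most two foods are used. Check each candidate.
kale only: max(133/82, 9/4) = 2.25 servings → $2.70.
sweet potato only: max(133/24, 9/5) = 5.542 servings → $3.60.
kale + sweet potato with both tight: 1.43 servings and 0.6561 servings → $2.14.
The minimum over all feasible corners is $2.14.

$2.14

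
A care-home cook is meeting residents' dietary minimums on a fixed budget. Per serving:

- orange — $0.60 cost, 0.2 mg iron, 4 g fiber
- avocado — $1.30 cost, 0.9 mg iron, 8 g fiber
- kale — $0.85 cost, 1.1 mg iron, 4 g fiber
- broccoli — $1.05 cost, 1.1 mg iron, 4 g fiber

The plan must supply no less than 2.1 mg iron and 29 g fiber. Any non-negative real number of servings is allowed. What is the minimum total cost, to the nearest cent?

$4.48

With two linear requirements the optimum uses one or two foods; enumerate the corners.
orange only: max(2.1/0.2, 29/4) = 10.5 servings → $6.30.
avocado only: max(2.1/0.9, 29/8) = 3.625 servings → $4.71.
kale only: max(2.1/1.1, 29/4) = 7.25 servings → $6.16.
broccoli only: max(2.1/1.1, 29/4) = 7.25 servings → $7.61.
orange + avocado with both tight: 4.65 servings and 1.3 servings → $4.48.
orange + kale with both tight: 6.528 servings and 0.7222 servings → $4.53.
orange + broccoli with both tight: 6.528 servings and 0.7222 servings → $4.67.
avocado + kale with both targets exact would need a negative amount; discard.
avocado + broccoli: the both-tight solution has a negative serving — not a feasible corner.
kale + broccoli (both tight): parallel constraints — no distinct corner.
Cheapest feasible corner: $4.48.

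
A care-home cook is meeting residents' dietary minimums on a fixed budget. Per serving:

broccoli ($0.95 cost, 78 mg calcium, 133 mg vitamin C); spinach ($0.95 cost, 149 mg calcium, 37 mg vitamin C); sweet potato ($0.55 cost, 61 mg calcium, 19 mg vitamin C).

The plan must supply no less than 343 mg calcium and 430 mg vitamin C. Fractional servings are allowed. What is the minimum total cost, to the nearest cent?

This is a tiny linear program; its minimum lies at a vertex of the feasible set. List the vertices and price them.
broccoli only: max(343/78, 430/133) = 4.397 servings → $4.18.
spinach only: max(343/149, 430/37) = 11.62 servings → $11.04.
sweet potato only: max(343/61, 430/19) = 22.63 servings → $12.45.
broccoli + spinach with both tight: 3.035 servings and 0.7134 servings → $3.56.
broccoli + sweet potato with both tight: 2.973 servings and 1.822 servings → $3.83.
spinach + sweet potato: intersection lies outside the first quadrant.
So the least-cost plan costs $3.56.

$3.56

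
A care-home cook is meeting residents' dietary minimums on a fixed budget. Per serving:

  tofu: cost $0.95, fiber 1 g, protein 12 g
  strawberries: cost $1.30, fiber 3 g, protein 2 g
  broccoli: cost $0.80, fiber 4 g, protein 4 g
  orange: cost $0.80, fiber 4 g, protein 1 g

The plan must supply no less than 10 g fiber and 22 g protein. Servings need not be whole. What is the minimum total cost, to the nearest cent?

$2.82

An LP optimum is at a vertex; with two nutrient constraints at most two foods are used. Check each candidate.
tofu only: max(10/1, 22/12) = 10 servings → $9.50.
strawberries only: max(10/3, 22/2) = 11 servings → $14.30.
broccoli only: max(10/4, 22/4) = 5.5 servings → $4.40.
orange only: max(10/4, 22/1) = 22 servings → $17.60.
tofu + strawberries with both tight: 1.353 servings and 2.882 servings → $5.03.
tofu + broccoli with both tight: 1.091 servings and 2.227 servings → $2.82.
tofu + orange with both tight: 1.66 servings and 2.085 servings → $3.24.
strawberries + broccoli: the both-tight solution has a negative serving — not a feasible corner.
strawberries + orange: intersection lies outside the first quadrant.
broccoli + orange: the both-tight solution has a negative serving — not a feasible corner.
The minimum over all feasible corners is $2.82.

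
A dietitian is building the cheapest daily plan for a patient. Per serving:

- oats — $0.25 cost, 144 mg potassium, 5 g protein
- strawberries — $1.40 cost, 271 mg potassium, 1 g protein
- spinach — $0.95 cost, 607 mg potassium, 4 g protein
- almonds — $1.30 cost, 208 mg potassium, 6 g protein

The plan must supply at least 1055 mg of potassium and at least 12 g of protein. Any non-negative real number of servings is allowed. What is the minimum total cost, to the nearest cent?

$1.68

Compare the cost at each extreme point of the feasible region.
oats only: max(1055/144, 12/5) = 7.326 servings → $1.83.
strawberries only: max(1055/271, 12/1) = 12 servings → $16.80.
spinach only: max(1055/607, 12/4) = 3 servings → $2.85.
almonds only: max(1055/208, 12/6) = 5.072 servings → $6.59.
oats + strawberries with both tight: 1.814 servings and 2.929 servings → $4.55.
oats + spinach with both tight: 1.246 servings and 1.442 servings → $1.68.
oats + almonds with both targets exact would need a negative amount; discard.
strawberries + spinach: the both-tight solution has a negative serving — not a feasible corner.
strawberries + almonds with both tight: 2.704 servings and 1.549 servings → $5.80.
spinach + almonds with both tight: 1.364 servings and 1.09 servings → $2.71.
So the least-cost plan costs $1.68.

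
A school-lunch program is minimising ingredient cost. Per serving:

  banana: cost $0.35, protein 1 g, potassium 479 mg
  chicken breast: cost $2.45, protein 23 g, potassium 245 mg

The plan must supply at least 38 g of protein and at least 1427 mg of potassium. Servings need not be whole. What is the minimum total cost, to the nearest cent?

Check every corner: each single food scaled to meet both minima, and each pair solved so both constraints bind.
banana only: max(38/1, 1427/479) = 38 servings → $13.30.
chicken breast only: max(38/23, 1427/245) = 5.824 servings → $14.27.
banana + chicken breast with both tight: 2.183 servings and 1.557 servings → $4.58.
The minimum over all feasible corners is $4.58.

$4.58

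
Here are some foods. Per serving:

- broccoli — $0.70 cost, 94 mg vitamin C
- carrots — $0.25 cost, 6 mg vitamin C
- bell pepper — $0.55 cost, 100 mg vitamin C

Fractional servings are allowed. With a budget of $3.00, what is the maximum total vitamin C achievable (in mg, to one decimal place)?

Vitamin C per dollar: bell pepper 181.8, broccoli 134.3, carrots 24.
With no serving limits, spend the whole cost allowance on bell pepper: $3.00 / $0.55 × 100 mg = 545.5 mg.

545.5 mg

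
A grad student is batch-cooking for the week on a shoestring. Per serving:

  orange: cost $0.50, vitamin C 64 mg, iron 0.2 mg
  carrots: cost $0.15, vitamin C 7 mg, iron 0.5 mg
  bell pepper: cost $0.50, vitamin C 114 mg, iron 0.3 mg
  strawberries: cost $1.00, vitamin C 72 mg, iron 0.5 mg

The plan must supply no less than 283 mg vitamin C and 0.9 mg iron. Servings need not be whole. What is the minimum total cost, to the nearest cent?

$1.28

Minimising a linear cost over {vitamin C ≥ 283, iron ≥ 0.9, servings ≥ 0} — the optimum is at a vertex, using one or two foods.
orange only: max(283/64, 0.9/0.2) = 4.5 servings → $2.25.
carrots only: max(283/7, 0.9/0.5) = 40.43 servings → $6.06.
bell pepper only: max(283/114, 0.9/0.3) = 3 servings → $1.50.
strawberries only: max(283/72, 0.9/0.5) = 3.931 servings → $3.93.
orange + carrots with both tight: 4.418 servings and 0.03268 servings → $2.21.
orange + bell pepper: intersection lies outside the first quadrant.
orange + strawberries with both tight: 4.358 servings and 0.05682 servings → $2.24.
carrots + bell pepper with both tight: 0.3224 servings and 2.463 servings → $1.28.
carrots + strawberries: intersection lies outside the first quadrant.
bell pepper + strawberries with both tight: 2.167 servings and 0.5 servings → $1.58.
So the least-cost plan costs $1.28.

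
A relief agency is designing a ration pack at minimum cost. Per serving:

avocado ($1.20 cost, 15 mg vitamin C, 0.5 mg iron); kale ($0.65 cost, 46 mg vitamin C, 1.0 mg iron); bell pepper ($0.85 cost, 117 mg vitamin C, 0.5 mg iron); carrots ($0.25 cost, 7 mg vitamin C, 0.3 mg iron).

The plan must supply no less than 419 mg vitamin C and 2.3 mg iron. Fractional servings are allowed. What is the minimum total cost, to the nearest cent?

For a min-cost LP with two ≥-constraints, a basic feasible solution has at most two positive variables.
avocado only: max(419/15, 2.3/0.5) = 27.93 servings → $33.52.
kale only: max(419/46, 2.3/1.0) = 9.109 servings → $5.92.
bell pepper only: max(419/117, 2.3/0.5) = 4.6 servings → $3.91.
carrots only: max(419/7, 2.3/0.3) = 59.86 servings → $14.96.
avocado + kale: intersection lies outside the first quadrant.
avocado + bell pepper with both tight: 1.169 servings and 3.431 servings → $4.32.
avocado + carrots: the both-tight solution has a negative serving — not a feasible corner.
kale + bell pepper with both tight: 0.634 servings and 3.332 servings → $3.24.
kale + carrots with both targets exact would need a negative amount; discard.
bell pepper + carrots with both tight: 3.468 servings and 1.886 servings → $3.42.
So the least-cost plan costs $3.24.

$3.24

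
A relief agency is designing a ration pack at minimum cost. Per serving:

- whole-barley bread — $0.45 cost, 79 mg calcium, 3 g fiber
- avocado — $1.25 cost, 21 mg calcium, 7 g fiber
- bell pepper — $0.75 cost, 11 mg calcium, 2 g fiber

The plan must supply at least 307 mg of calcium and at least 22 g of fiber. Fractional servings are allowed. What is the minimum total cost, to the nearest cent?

$3.30

At the optimum either one food covers both requirements or two foods hit both targets exactly; no other combination can be cheaper.
whole-barley bread only: max(307/79, 22/3) = 7.333 servings → $3.30.
avocado only: max(307/21, 22/7) = 14.62 servings → $18.27.
bell pepper only: max(307/11, 22/2) = 27.91 servings → $20.93.
whole-barley bread + avocado with both tight: 3.443 servings and 1.667 servings → $3.63.
whole-barley bread + bell pepper with both tight: 2.976 servings and 6.536 servings → $6.24.
avocado + bell pepper: the both-tight solution has a negative serving — not a feasible corner.
The minimum over all feasible corners is $3.30.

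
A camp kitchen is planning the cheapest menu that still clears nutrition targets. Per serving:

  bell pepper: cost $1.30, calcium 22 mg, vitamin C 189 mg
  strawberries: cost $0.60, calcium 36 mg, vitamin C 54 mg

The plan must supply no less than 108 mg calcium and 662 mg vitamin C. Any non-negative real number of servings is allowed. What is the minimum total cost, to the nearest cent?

A basic optimal solution has at most two foods positive. Try each food alone and each pair with both targets met exactly.
bell pepper only: max(108/22, 662/189) = 4.909 servings → $6.38.
strawberries only: max(108/36, 662/54) = 12.26 servings → $7.36.
bell pepper + strawberries with both tight: 3.205 servings and 1.041 servings → $4.79.
Cheapest feasible corner: $4.79.

$4.79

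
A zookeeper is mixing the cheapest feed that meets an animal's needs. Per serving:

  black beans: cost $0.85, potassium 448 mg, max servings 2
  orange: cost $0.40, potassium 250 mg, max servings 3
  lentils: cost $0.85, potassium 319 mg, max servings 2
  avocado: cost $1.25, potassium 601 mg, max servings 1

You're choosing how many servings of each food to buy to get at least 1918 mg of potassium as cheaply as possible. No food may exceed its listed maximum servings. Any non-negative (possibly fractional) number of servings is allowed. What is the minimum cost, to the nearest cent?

$3.47

Cost per mg of potassium: orange $0.0016, black beans $0.0019, avocado $0.0021, lentils $0.0027.
Take 3 servings of orange: +750.0 mg potassium for $1.20 (total $1.20, still need 1168.0 mg).
Take 2 servings of black beans: +896.0 mg potassium for $1.70 (total $2.90, still need 272.0 mg).
Take 0.4526 servings of avocado: +272.0 mg potassium for $0.57 (total $3.47, still need 0.0 mg).
Greedy by cheapest-per-mg is optimal for a single linear constraint, so the minimum cost is $3.47.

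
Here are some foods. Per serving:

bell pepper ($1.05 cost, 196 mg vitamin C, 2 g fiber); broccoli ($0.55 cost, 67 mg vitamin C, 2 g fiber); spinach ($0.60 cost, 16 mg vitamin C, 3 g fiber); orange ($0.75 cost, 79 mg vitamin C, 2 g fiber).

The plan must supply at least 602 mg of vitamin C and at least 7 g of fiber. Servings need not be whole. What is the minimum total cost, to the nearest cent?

$3.35

bell pepper only: max(602/196, 7/2) = 3.5 servings → $3.67.
broccoli only: max(602/67, 7/2) = 8.985 servings → $4.94.
spinach only: max(602/16, 7/3) = 37.62 servings → $22.57.
orange only: max(602/79, 7/2) = 7.62 servings → $5.72.
bell pepper + broccoli with both tight: 2.849 servings and 0.6512 servings → $3.35.
bell pepper + spinach with both tight: 3.047 servings and 0.3022 servings → $3.38.
bell pepper + orange with both tight: 2.782 servings and 0.7179 servings → $3.46.
broccoli + spinach: the both-tight solution has a negative serving — not a feasible corner.
broccoli + orange with both targets exact would need a negative amount; discard.
spinach + orange with both targets exact would need a negative amount; discard.
Cheapest feasible corner: $3.35.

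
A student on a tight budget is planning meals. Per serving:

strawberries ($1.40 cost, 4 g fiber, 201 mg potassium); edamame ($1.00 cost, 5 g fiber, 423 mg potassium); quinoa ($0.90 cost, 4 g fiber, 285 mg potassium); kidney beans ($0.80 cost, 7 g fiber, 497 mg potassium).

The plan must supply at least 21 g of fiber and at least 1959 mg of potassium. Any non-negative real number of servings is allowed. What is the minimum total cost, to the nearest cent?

$3.15

strawberries only: max(21/4, 1959/201) = 9.746 servings → $13.64.
edamame only: max(21/5, 1959/423) = 4.631 servings → $4.63.
quinoa only: max(21/4, 1959/285) = 6.874 servings → $6.19.
kidney beans only: max(21/7, 1959/497) = 3.942 servings → $3.15.
strawberries + edamame with both targets exact would need a negative amount; discard.
strawberries + quinoa: intersection lies outside the first quadrant.
strawberries + kidney beans with both targets exact would need a negative amount; discard.
edamame + quinoa with both targets exact would need a negative amount; discard.
edamame + kidney beans: the both-tight solution has a negative serving — not a feasible corner.
quinoa + kidney beans: intersection lies outside the first quadrant.
Cheapest feasible corner: $3.15.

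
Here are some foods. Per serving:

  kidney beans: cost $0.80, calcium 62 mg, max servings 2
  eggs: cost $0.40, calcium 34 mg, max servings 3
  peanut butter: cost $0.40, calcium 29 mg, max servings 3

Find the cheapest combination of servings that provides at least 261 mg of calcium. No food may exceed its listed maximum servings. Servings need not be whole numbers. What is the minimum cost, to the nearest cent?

Cost per mg of calcium: eggs $0.0118, kidney beans $0.0129, peanut butter $0.0138.
Take 3 servings of eggs: +102.0 mg calcium for $1.20 (total $1.20, still need 159.0 mg).
Take 2 servings of kidney beans: +124.0 mg calcium for $1.60 (total $2.80, still need 35.0 mg).
Take 1.207 servings of peanut butter: +35.0 mg calcium for $0.48 (total $3.28, still need 0.0 mg).
Greedy by cheapest-per-mg is optimal for a single linear constraint, so the minimum cost is $3.28.

$3.28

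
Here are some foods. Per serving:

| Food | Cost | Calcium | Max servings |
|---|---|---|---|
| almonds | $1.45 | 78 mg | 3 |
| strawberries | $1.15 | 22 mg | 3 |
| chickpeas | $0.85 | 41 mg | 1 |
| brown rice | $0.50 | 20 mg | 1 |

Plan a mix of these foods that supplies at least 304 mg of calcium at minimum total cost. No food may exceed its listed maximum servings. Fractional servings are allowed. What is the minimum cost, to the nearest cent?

Cost per mg of calcium: almonds $0.0186, chickpeas $0.0207, brown rice $0.0250, strawberries $0.0523.
Take 3 servings of almonds: +234.0 mg calcium for $4.35 (total $4.35, still need 70.0 mg).
Take 1 serving of chickpeas: +41.0 mg calcium for $0.85 (total $5.20, still need 29.0 mg).
Take 1 serving of brown rice: +20.0 mg calcium for $0.50 (total $5.70, still need 9.0 mg).
Take 0.4091 servings of strawberries: +9.0 mg calcium for $0.47 (total $6.17, still need 0.0 mg).
Greedy by cheapest-per-mg is optimal for a single linear constraint, so the minimum cost is $6.17.

$6.17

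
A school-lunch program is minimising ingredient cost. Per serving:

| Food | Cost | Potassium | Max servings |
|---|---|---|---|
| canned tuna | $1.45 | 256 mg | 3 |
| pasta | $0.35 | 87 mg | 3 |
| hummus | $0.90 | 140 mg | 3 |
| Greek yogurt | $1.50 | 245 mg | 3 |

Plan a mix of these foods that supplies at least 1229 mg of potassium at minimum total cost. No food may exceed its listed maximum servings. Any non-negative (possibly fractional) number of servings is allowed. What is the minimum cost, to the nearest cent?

$6.62

Cost per mg of potassium: pasta $0.0040, canned tuna $0.0057, Greek yogurt $0.0061, hummus $0.0064.
Take 3 servings of pasta: +261.0 mg potassium for $1.05 (total $1.05, still need 968.0 mg).
Take 3 servings of canned tuna: +768.0 mg potassium for $4.35 (total $5.40, still need 200.0 mg).
Take 0.8163 servings of Greek yogurt: +200.0 mg potassium for $1.22 (total $6.62, still need 0.0 mg).
Filling from the cheapest source first is optimal under one linear minimum: $6.62.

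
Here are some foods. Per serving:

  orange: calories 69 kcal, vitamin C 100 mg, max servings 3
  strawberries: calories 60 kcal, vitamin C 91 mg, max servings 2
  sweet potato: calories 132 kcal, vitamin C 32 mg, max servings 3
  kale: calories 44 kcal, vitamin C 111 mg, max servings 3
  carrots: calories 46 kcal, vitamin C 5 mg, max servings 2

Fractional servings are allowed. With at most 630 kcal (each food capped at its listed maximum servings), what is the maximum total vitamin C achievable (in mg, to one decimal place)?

856.5 mg

Vitamin C per kcal: kale 2.523, strawberries 1.517, orange 1.449, sweet potato 0.2424, carrots 0.1087.
Take 3 servings of kale: uses 132 kcal, +333.0 mg vitamin C (running total 333.0 mg).
Take 2 servings of strawberries: uses 120 kcal, +182.0 mg vitamin C (running total 515.0 mg).
Take 3 servings of orange: uses 207 kcal, +300.0 mg vitamin C (running total 815.0 mg).
Take 1.295 servings of sweet potato: uses 171 kcal, +41.5 mg vitamin C (running total 856.5 mg).
Greedy by best ratio exhausts the calories allowance optimally: 856.5 mg.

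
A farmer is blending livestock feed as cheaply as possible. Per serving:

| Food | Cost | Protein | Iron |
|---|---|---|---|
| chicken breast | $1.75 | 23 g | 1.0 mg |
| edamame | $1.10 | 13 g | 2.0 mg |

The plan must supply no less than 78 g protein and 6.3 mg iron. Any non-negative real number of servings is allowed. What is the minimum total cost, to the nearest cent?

Check every corner: each single food scaled to meet both minima, and each pair solved so both constraints bind.
chicken breast only: max(78/23, 6.3/1.0) = 6.3 servings → $11.03.
edamame only: max(78/13, 6.3/2.0) = 6 servings → $6.60.
chicken breast + edamame with both tight: 2.245 servings and 2.027 servings → $6.16.
Cheapest feasible corner: $6.16.

$6.16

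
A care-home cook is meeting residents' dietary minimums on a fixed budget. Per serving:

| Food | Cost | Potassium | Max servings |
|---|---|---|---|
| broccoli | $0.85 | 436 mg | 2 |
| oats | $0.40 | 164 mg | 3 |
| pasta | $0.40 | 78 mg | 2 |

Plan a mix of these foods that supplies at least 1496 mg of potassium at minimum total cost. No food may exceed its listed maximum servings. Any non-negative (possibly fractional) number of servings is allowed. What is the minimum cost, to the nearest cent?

$3.58

Cost per mg of potassium: broccoli $0.0019, oats $0.0024, pasta $0.0051.
Take 2 servings of broccoli: +872.0 mg potassium for $1.70 (total $1.70, still need 624.0 mg).
Take 3 servings of oats: +492.0 mg potassium for $1.20 (total $2.90, still need 132.0 mg).
Take 1.692 servings of pasta: +132.0 mg potassium for $0.68 (total $3.58, still need 0.0 mg).
Greedy by cheapest-per-mg is optimal for a single linear constraint, so the minimum cost is $3.58.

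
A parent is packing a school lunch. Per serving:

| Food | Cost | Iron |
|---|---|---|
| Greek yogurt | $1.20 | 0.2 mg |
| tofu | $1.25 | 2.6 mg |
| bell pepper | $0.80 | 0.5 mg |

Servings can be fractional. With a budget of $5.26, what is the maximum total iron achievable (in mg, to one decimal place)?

Iron per dollar: tofu 2.08, bell pepper 0.625, Greek yogurt 0.1667.
With no serving limits, spend the whole cost allowance on tofu: $5.26 / $1.25 × 2.6 mg = 10.9 mg.

10.9 mg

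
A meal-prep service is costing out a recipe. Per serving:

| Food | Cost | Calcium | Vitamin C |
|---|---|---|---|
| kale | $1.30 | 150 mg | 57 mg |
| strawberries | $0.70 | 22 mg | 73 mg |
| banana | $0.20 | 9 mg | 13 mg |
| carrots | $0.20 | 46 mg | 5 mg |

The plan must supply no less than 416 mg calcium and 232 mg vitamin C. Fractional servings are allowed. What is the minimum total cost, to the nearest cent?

$3.41

A basic optimal solution has at most two foods positive. Try each food alone and each pair with both targets met exactly.
kale only: max(416/150, 232/57) = 4.07 servings → $5.29.
strawberries only: max(416/22, 232/73) = 18.91 servings → $13.24.
banana only: max(416/9, 232/13) = 46.22 servings → $9.24.
carrots only: max(416/46, 232/5) = 46.4 servings → $9.28.
kale + strawberries with both tight: 2.606 servings and 1.144 servings → $4.19.
kale + banana with both tight: 2.31 servings and 7.716 servings → $4.55.
kale + carrots with both targets exact would need a negative amount; discard.
strawberries + banana with both targets exact would need a negative amount; discard.
strawberries + carrots with both tight: 2.645 servings and 7.778 servings → $3.41.
banana + carrots with both tight: 15.54 servings and 6.004 servings → $4.31.
The minimum over all feasible corners is $3.41.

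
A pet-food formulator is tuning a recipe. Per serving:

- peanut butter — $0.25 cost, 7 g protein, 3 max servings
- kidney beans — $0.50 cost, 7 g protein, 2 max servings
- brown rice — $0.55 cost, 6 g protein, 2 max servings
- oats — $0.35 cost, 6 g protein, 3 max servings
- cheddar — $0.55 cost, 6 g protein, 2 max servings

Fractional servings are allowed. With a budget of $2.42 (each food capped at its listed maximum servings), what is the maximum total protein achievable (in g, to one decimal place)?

47.7 g

Protein per dollar: peanut butter 28, oats 17.14, kidney beans 14, brown rice 10.91, cheddar 10.91.
Take 3 servings of peanut butter: spends $0.75, +21.0 g protein (running total 21.0 g).
Take 3 servings of oats: spends $1.05, +18.0 g protein (running total 39.0 g).
Take 1.24 servings of kidney beans: spends $0.62, +8.7 g protein (running total 47.7 g).
Filling greedily by protein-per-dollar is optimal for one linear limit, giving 47.7 g.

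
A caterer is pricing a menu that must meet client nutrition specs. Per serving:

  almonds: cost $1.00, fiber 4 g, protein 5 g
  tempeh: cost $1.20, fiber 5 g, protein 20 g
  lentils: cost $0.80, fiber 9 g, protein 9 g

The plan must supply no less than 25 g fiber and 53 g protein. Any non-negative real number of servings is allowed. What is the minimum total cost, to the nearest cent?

$3.63

Check every corner: each single food scaled to meet both minima, and each pair solved so both constraints bind.
almonds only: max(25/4, 53/5) = 10.6 servings → $10.60.
tempeh only: max(25/5, 53/20) = 5 servings → $6.00.
lentils only: max(25/9, 53/9) = 5.889 servings → $4.71.
almonds + tempeh with both tight: 4.273 servings and 1.582 servings → $6.17.
almonds + lentils with both targets exact would need a negative amount; discard.
tempeh + lentils with both tight: 1.867 servings and 1.741 servings → $3.63.
Cheapest feasible corner: $3.63.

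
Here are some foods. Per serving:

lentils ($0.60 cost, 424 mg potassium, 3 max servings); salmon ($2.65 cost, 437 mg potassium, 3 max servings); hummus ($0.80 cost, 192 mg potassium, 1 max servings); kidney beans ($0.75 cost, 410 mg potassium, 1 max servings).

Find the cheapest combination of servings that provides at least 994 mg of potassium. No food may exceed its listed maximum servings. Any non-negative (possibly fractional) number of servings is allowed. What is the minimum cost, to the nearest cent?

Cost per mg of potassium: lentils $0.0014, kidney beans $0.0018, hummus $0.0042, salmon $0.0061.
Take 2.344 servings of lentils: +994.0 mg potassium for $1.41 (total $1.41, still need 0.0 mg).
Greedy by cheapest-per-mg is optimal for a single linear constraint, so the minimum cost is $1.41.

$1.41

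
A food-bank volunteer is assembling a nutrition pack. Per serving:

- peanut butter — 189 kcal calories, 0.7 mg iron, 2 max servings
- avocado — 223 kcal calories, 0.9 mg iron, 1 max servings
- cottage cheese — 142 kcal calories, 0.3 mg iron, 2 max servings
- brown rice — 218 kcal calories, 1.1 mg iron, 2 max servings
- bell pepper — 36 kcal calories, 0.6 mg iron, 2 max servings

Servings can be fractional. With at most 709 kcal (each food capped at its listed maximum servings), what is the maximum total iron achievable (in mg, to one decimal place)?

4.2 mg

Iron per kcal: bell pepper 0.01667, brown rice 0.005046, avocado 0.004036, peanut butter 0.003704, cottage cheese 0.002113.
Take 2 servings of bell pepper: uses 72 kcal, +1.2 mg iron (running total 1.2 mg).
Take 2 servings of brown rice: uses 436 kcal, +2.2 mg iron (running total 3.4 mg).
Take 0.9013 servings of avocado: uses 201 kcal, +0.8 mg iron (running total 4.2 mg).
Greedy by best ratio exhausts the calories allowance optimally: 4.2 mg.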